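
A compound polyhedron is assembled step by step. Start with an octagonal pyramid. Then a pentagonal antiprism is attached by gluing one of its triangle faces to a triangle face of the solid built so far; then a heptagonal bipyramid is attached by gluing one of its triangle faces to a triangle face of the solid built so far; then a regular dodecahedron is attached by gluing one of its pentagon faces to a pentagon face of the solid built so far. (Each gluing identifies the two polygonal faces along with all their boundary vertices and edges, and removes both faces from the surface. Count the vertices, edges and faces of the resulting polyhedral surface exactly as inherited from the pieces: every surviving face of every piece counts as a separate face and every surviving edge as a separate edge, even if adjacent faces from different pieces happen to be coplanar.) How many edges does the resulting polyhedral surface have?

76

An octagonal pyramid: V=9, E=16, F=9.
Attach a pentagonal antiprism (V=10, E=20, F=12) along a 3-gon: merge 3 vertices and 3 edges, delete both glued faces → V=16, E=33, F=19.
Attach a heptagonal bipyramid (V=9, E=21, F=14) along a 3-gon: merge 3 vertices and 3 edges, delete both glued faces → V=22, E=51, F=31.
Attach a regular dodecahedron (V=20, E=30, F=12) along a 5-gon: merge 5 vertices and 5 edges, delete both glued faces → V=37, E=76, F=41.
Check: V − E + F = 37 − 76 + 41 = 2.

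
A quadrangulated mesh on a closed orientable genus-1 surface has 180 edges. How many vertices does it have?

χ = 2 − 2·1 = 0, and every face is a square so 4F = 2E.
F = 2E/4 = 90. Then V = 0 + E − F = 0 + 180 − 90 = 90.

90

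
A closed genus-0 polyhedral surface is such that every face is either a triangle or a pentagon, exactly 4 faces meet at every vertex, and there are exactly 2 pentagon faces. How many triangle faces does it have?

10

Let x be the number of triangles; then F = 2 + x.
Edge–face incidences: 2E = 5·2 + 3·x = 10 + 3x.
Every vertex has degree 4, so 4V = 2E.
Euler: V − E + F = 2 ⇒ (2E)/4 − E + (2 + x) = 2.
Multiply by 8: 2·(2E) − 4·(2E) + 8·(2 + x) = 16, i.e. 16 + 8x − 2·(10 + 3x) = 16.
Collecting terms: 2x − 4 = 16, so 2x = 20, so x = 10.
Then 2E = 10 + 3·10 = 40, so E = 20, V = 2E/4 = 10, F = 2 + 10 = 12.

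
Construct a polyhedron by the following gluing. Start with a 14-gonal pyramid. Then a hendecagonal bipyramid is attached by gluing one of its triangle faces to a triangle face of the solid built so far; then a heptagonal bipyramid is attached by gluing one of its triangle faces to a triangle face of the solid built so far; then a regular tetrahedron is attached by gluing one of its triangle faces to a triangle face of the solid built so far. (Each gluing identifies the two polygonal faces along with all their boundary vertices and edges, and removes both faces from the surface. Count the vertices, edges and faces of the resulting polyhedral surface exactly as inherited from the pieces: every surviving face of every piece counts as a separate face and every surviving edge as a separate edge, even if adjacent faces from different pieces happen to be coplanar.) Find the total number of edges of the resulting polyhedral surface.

A 14-gonal pyramid: V=15, E=28, F=15.
Attach a hendecagonal bipyramid (V=13, E=33, F=22) along a 3-gon: merge 3 vertices and 3 edges, delete both glued faces → V=25, E=58, F=35.
Attach a heptagonal bipyramid (V=9, E=21, F=14) along a 3-gon: merge 3 vertices and 3 edges, delete both glued faces → V=31, E=76, F=47.
Attach a regular tetrahedron (V=4, E=6, F=4) along a 3-gon: merge 3 vertices and 3 edges, delete both glued faces → V=32, E=79, F=49.
Check: V − E + F = 32 − 79 + 49 = 2.

79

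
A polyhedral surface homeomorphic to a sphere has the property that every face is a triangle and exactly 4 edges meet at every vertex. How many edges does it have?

12

Each face has 3 edges and each edge borders two faces, so 2E = 3F.
Each vertex has degree 4, so 4V = 2E and hence V = 3F/4.
Euler: V − E + F = 2 ⇒ (3F/4) − (3F/2) + F = 2.
Multiply by 8: (6 − 12 + 8)F = 16, i.e. 2F = 16.
So F = 8, E = 3·8/2 = 12, V = 3·8/4 = 6.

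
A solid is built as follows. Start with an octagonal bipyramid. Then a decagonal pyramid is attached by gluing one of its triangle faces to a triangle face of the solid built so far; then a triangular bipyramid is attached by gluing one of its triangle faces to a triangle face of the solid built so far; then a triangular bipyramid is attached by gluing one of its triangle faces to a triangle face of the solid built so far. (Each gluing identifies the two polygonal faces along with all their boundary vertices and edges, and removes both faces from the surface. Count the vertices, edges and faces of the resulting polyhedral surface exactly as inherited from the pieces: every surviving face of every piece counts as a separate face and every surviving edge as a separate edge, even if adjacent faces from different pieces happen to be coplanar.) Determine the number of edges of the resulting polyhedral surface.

An octagonal bipyramid: V=10, E=24, F=16.
Attach a decagonal pyramid (V=11, E=20, F=11) along a 3-gon: merge 3 vertices and 3 edges, delete both glued faces → V=18, E=41, F=25.
Attach a triangular bipyramid (V=5, E=9, F=6) along a 3-gon: merge 3 vertices and 3 edges, delete both glued faces → V=20, E=47, F=29.
Attach a triangular bipyramid (V=5, E=9, F=6) along a 3-gon: merge 3 vertices and 3 edges, delete both glued faces → V=22, E=53, F=33.
Check: V − E + F = 22 − 53 + 33 = 2.

53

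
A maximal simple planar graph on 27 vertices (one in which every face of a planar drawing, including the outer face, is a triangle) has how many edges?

75

In a plane triangulation 3F = 2E and V − E + F = 2, so E = 3V − 6 = 3·27 − 6 = 75.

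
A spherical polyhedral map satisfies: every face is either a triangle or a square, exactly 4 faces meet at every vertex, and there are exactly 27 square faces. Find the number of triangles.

8

Let x be the number of triangles; then F = 27 + x.
Edge–face incidences: 2E = 4·27 + 3·x = 108 + 3x.
Every vertex has degree 4, so 4V = 2E.
Euler: V − E + F = 2 ⇒ (2E)/4 − E + (27 + x) = 2.
Multiply by 8: 2·(2E) − 4·(2E) + 8·(27 + x) = 16, i.e. 216 + 8x − 2·(108 + 3x) = 16.
Collecting terms: 2x = 16, so x = 8.
Then 2E = 108 + 3·8 = 132, so E = 66, V = 2E/4 = 33, F = 27 + 8 = 35.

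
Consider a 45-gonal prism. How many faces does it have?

47

A prism on an n-gon has two n-gon bases and n rectangular sides: V = 2·45 = 90, E = 3·45 = 135, F = 45 + 2 = 47.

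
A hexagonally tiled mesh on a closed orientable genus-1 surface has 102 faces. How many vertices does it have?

204

χ = 2 − 2·1 = 0, and every face is a hexagon so 6F = 2E.
E = 6·102/2 = 306. Then V = 0 + E − F = 0 + 306 − 102 = 204.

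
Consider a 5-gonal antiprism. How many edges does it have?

20

An antiprism on an n-gon has two n-gon caps and 2n triangles: V = 2·5 = 10, E = 4·5 = 20, F = 2·5 + 2 = 12.
Check: V − E + F = 10 − 20 + 12 = 2.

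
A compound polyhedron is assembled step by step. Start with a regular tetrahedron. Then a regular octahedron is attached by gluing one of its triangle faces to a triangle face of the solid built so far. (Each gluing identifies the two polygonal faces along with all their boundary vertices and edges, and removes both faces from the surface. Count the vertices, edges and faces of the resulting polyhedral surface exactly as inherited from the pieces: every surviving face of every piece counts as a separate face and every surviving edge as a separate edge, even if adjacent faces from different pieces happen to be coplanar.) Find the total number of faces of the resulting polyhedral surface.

A regular tetrahedron: V=4, E=6, F=4.
Attach a regular octahedron (V=6, E=12, F=8) along a 3-gon: merge 3 vertices and 3 edges, delete both glued faces → V=7, E=15, F=10.
Check: V − E + F = 7 − 15 + 10 = 2.

10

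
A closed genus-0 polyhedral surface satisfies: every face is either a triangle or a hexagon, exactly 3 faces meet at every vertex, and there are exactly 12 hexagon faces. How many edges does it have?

42

Let x be the number of triangles; then F = 12 + x.
Edge–face incidences: 2E = 6·12 + 3·x = 72 + 3x.
Every vertex has degree 3, so 3V = 2E.
Euler: V − E + F = 2 ⇒ (2E)/3 − E + (12 + x) = 2.
Multiply by 6: 2·(2E) − 3·(2E) + 6·(12 + x) = 12, i.e. 72 + 6x − (72 + 3x) = 12.
Collecting terms: 3x = 12, so x = 4.
Then 2E = 72 + 3·4 = 84, so E = 42, V = 2E/3 = 28, F = 12 + 4 = 16.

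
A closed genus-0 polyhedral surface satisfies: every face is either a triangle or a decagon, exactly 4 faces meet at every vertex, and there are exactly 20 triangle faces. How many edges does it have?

Let x be the number of decagons; then F = 20 + x.
Edge–face incidences: 2E = 3·20 + 10·x = 60 + 10x.
Every vertex has degree 4, so 4V = 2E.
Euler: V − E + F = 2 ⇒ (2E)/4 − E + (20 + x) = 2.
Multiply by 8: 2·(2E) − 4·(2E) + 8·(20 + x) = 16, i.e. 160 + 8x − 2·(60 + 10x) = 16.
Collecting terms: −12x + 40 = 16, so −12x = −24, so x = 2.
Then 2E = 60 + 10·2 = 80, so E = 40, V = 2E/4 = 20, F = 20 + 2 = 22.

40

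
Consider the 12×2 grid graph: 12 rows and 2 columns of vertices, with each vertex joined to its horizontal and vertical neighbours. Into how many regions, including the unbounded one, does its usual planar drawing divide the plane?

The grid has V = 12·2 = 24 vertices and E = 12·1 + 2·11 = 34 edges.
F = 2 − V + E = 2 − 24 + 34 = 12.

12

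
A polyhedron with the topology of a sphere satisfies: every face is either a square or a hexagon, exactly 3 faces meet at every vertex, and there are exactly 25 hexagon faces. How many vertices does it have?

Let x be the number of squares; then F = 25 + x.
Edge–face incidences: 2E = 6·25 + 4·x = 150 + 4x.
Every vertex has degree 3, so 3V = 2E.
Euler: V − E + F = 2 ⇒ (2E)/3 − E + (25 + x) = 2.
Multiply by 6: 2·(2E) − 3·(2E) + 6·(25 + x) = 12, i.e. 150 + 6x − (150 + 4x) = 12.
Collecting terms: 2x = 12, so x = 6.
Then 2E = 150 + 4·6 = 174, so E = 87, V = 2E/3 = 58, F = 25 + 6 = 31.

58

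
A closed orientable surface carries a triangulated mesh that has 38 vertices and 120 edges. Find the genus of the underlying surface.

Every face is a triangle and each edge borders two faces, so 3F = 2·120, giving F = 80.
χ = V − E + F = 38 − 120 + 80 = -2.
For a closed orientable surface χ = 2 − 2g, so g = (2 − (-2))/2 = 2.

2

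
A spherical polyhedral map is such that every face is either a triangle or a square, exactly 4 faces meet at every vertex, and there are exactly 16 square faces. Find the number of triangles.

8

Let x be the number of triangles; then F = 16 + x.
Edge–face incidences: 2E = 4·16 + 3·x = 64 + 3x.
Every vertex has degree 4, so 4V = 2E.
Euler: V − E + F = 2 ⇒ (2E)/4 − E + (16 + x) = 2.
Multiply by 8: 2·(2E) − 4·(2E) + 8·(16 + x) = 16, i.e. 128 + 8x − 2·(64 + 3x) = 16.
Collecting terms: 2x = 16, so x = 8.
Then 2E = 64 + 3·8 = 88, so E = 44, V = 2E/4 = 22, F = 16 + 8 = 24.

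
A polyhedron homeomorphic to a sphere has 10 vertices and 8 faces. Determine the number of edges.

Here V − E + F = 2.
E = V + F − (2) = 10 + 8 − (2) = 16.

16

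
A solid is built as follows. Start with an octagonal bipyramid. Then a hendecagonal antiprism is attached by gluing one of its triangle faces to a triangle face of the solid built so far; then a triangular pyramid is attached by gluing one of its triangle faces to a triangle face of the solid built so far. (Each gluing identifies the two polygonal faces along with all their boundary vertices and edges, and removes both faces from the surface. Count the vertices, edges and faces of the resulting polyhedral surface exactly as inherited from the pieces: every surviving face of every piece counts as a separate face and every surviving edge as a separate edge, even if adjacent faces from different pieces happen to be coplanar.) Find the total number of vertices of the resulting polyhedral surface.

An octagonal bipyramid: V=10, E=24, F=16.
Attach a hendecagonal antiprism (V=22, E=44, F=24) along a 3-gon: merge 3 vertices and 3 edges, delete both glued faces → V=29, E=65, F=38.
Attach a triangular pyramid (V=4, E=6, F=4) along a 3-gon: merge 3 vertices and 3 edges, delete both glued faces → V=30, E=68, F=40.
Check: V − E + F = 30 − 68 + 40 = 2.

30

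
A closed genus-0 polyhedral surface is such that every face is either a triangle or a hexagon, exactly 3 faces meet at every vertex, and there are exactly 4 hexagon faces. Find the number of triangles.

4

Let x be the number of triangles; then F = 4 + x.
Edge–face incidences: 2E = 6·4 + 3·x = 24 + 3x.
Every vertex has degree 3, so 3V = 2E.
Euler: V − E + F = 2 ⇒ (2E)/3 − E + (4 + x) = 2.
Multiply by 6: 2·(2E) − 3·(2E) + 6·(4 + x) = 12, i.e. 24 + 6x − (24 + 3x) = 12.
Collecting terms: 3x = 12, so x = 4.
Then 2E = 24 + 3·4 = 36, so E = 18, V = 2E/3 = 12, F = 4 + 4 = 8.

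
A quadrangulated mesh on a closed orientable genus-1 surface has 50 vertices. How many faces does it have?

χ = 2 − 2·1 = 0, and every face is a square so 4F = 2E.
V − E + F = 0 with E = 4F/2 gives 50 − (4/2 − 1)·F = 0, so F = 50 and E = 100.

50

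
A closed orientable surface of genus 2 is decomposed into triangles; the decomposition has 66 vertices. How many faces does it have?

χ = 2 − 2·2 = -2, and every face is a triangle so 3F = 2E.
V − E + F = -2 with E = 3F/2 gives 66 − (3/2 − 1)·F = -2, so F = 136 and E = 204.

136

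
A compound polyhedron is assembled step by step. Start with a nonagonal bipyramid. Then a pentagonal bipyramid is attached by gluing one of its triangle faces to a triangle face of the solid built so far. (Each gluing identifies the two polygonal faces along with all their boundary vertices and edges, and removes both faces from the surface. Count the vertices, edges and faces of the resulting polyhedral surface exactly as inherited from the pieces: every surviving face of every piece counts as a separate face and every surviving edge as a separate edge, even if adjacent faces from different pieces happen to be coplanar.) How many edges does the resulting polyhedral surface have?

39

A nonagonal bipyramid: V=11, E=27, F=18.
Attach a pentagonal bipyramid (V=7, E=15, F=10) along a 3-gon: merge 3 vertices and 3 edges, delete both glued faces → V=15, E=39, F=26.
Check: V − E + F = 15 − 39 + 26 = 2.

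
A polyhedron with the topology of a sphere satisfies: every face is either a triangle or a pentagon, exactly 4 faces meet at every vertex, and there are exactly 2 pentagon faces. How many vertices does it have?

Let x be the number of triangles; then F = 2 + x.
Edge–face incidences: 2E = 5·2 + 3·x = 10 + 3x.
Every vertex has degree 4, so 4V = 2E.
Euler: V − E + F = 2 ⇒ (2E)/4 − E + (2 + x) = 2.
Multiply by 8: 2·(2E) − 4·(2E) + 8·(2 + x) = 16, i.e. 16 + 8x − 2·(10 + 3x) = 16.
Collecting terms: 2x − 4 = 16, so 2x = 20, so x = 10.
Then 2E = 10 + 3·10 = 40, so E = 20, V = 2E/4 = 10, F = 2 + 10 = 12.

10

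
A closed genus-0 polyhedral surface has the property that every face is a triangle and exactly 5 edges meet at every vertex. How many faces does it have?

Each face has 3 edges and each edge borders two faces, so 2E = 3F.
Each vertex has degree 5, so 5V = 2E and hence V = 3F/5.
Euler: V − E + F = 2 ⇒ (3F/5) − (3F/2) + F = 2.
Multiply by 10: (6 − 15 + 10)F = 20, i.e. 1F = 20.
So F = 20, E = 3·20/2 = 30, V = 3·20/5 = 12.

20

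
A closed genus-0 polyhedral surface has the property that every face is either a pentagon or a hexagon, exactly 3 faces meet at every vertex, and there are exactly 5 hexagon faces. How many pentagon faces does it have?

Let x be the number of pentagons; then F = 5 + x.
Edge–face incidences: 2E = 6·5 + 5·x = 30 + 5x.
Every vertex has degree 3, so 3V = 2E.
Euler: V − E + F = 2 ⇒ (2E)/3 − E + (5 + x) = 2.
Multiply by 6: 2·(2E) − 3·(2E) + 6·(5 + x) = 12, i.e. 30 + 6x − (30 + 5x) = 12.
Collecting terms: x = 12.
Then 2E = 30 + 5·12 = 90, so E = 45, V = 2E/3 = 30, F = 5 + 12 = 17.

12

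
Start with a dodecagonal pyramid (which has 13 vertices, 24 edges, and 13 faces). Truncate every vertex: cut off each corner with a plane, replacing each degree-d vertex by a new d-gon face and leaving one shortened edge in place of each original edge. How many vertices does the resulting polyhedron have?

48

Truncation replaces each original edge-end by a new vertex, so V′ = 2E = 48.
Each original edge survives, and each old vertex of degree d contributes d new edges; summing degrees gives Σd = 2E, so E′ = E + 2E = 3E = 72.
Each original face survives and each original vertex becomes one new face: F′ = F + V = 26.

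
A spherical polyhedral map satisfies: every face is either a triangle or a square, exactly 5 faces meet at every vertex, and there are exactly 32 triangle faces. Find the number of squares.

Let x be the number of squares; then F = 32 + x.
Edge–face incidences: 2E = 3·32 + 4·x = 96 + 4x.
Every vertex has degree 5, so 5V = 2E.
Euler: V − E + F = 2 ⇒ (2E)/5 − E + (32 + x) = 2.
Multiply by 10: 2·(2E) − 5·(2E) + 10·(32 + x) = 20, i.e. 320 + 10x − 3·(96 + 4x) = 20.
Collecting terms: −2x + 32 = 20, so −2x = −12, so x = 6.
Then 2E = 96 + 4·6 = 120, so E = 60, V = 2E/5 = 24, F = 32 + 6 = 38.

6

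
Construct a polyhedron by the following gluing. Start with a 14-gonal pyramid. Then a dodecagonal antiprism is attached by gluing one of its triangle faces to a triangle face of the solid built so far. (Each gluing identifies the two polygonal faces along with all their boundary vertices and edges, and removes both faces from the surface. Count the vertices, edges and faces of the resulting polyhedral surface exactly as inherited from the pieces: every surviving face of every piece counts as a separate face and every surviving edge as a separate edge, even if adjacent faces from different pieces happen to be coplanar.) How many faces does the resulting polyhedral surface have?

A 14-gonal pyramid: V=15, E=28, F=15.
Attach a dodecagonal antiprism (V=24, E=48, F=26) along a 3-gon: merge 3 vertices and 3 edges, delete both glued faces → V=36, E=73, F=39.
Check: V − E + F = 36 − 73 + 39 = 2.

39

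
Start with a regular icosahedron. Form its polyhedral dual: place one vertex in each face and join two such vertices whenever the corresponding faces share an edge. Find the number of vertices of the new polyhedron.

The base solid has V = 12, E = 30, F = 20.
The dual swaps V and F and preserves E: V′ = F = 20, E′ = E = 30, F′ = V = 12.

20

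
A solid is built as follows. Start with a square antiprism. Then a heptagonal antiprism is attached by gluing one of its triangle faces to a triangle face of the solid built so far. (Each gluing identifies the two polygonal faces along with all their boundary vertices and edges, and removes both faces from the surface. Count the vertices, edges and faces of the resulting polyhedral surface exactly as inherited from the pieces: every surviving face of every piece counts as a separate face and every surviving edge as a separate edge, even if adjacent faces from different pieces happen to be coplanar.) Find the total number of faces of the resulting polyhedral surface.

A square antiprism: V=8, E=16, F=10.
Attach a heptagonal antiprism (V=14, E=28, F=16) along a 3-gon: merge 3 vertices and 3 edges, delete both glued faces → V=19, E=41, F=24.
Check: V − E + F = 19 − 41 + 24 = 2.

24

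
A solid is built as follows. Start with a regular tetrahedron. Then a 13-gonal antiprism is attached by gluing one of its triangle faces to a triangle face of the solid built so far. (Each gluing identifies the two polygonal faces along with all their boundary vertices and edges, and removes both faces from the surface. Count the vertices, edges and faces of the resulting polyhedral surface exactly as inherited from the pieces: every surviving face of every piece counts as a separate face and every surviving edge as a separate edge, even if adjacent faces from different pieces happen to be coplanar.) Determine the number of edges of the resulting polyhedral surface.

A regular tetrahedron: V=4, E=6, F=4.
Attach a 13-gonal antiprism (V=26, E=52, F=28) along a 3-gon: merge 3 vertices and 3 edges, delete both glued faces → V=27, E=55, F=30.
Check: V − E + F = 27 − 55 + 30 = 2.

55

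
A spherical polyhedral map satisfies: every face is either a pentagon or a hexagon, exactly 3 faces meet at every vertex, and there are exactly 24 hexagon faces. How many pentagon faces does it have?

Let x be the number of pentagons; then F = 24 + x.
Edge–face incidences: 2E = 6·24 + 5·x = 144 + 5x.
Every vertex has degree 3, so 3V = 2E.
Euler: V − E + F = 2 ⇒ (2E)/3 − E + (24 + x) = 2.
Multiply by 6: 2·(2E) − 3·(2E) + 6·(24 + x) = 12, i.e. 144 + 6x − (144 + 5x) = 12.
Collecting terms: x = 12.
Then 2E = 144 + 5·12 = 204, so E = 102, V = 2E/3 = 68, F = 24 + 12 = 36.

12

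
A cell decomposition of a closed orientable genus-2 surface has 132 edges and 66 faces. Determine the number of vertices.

64

For a closed orientable surface of genus 2, χ = 2 − 2·2 = -2.
V = -2 + E − F = -2 + 132 − 66 = 64.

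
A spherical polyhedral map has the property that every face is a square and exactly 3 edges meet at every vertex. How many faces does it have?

Each face has 4 edges and each edge borders two faces, so 2E = 4F.
Each vertex has degree 3, so 3V = 2E and hence V = 4F/3.
Euler: V − E + F = 2 ⇒ (4F/3) − (4F/2) + F = 2.
Multiply by 6: (8 − 12 + 6)F = 12, i.e. 2F = 12.
So F = 6, E = 4·6/2 = 12, V = 4·6/3 = 8.

6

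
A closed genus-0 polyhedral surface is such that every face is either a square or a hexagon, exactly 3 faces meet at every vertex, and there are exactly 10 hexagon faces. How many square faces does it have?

Let x be the number of squares; then F = 10 + x.
Edge–face incidences: 2E = 6·10 + 4·x = 60 + 4x.
Every vertex has degree 3, so 3V = 2E.
Euler: V − E + F = 2 ⇒ (2E)/3 − E + (10 + x) = 2.
Multiply by 6: 2·(2E) − 3·(2E) + 6·(10 + x) = 12, i.e. 60 + 6x − (60 + 4x) = 12.
Collecting terms: 2x = 12, so x = 6.
Then 2E = 60 + 4·6 = 84, so E = 42, V = 2E/3 = 28, F = 10 + 6 = 16.

6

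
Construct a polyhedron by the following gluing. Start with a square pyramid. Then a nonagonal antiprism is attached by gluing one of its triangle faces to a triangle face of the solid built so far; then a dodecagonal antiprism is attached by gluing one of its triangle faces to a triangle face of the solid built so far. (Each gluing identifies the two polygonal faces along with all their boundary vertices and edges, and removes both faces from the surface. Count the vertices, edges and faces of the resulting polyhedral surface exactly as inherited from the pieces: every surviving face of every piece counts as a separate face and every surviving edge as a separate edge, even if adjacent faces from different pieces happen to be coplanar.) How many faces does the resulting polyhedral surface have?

47

A square pyramid: V=5, E=8, F=5.
Attach a nonagonal antiprism (V=18, E=36, F=20) along a 3-gon: merge 3 vertices and 3 edges, delete both glued faces → V=20, E=41, F=23.
Attach a dodecagonal antiprism (V=24, E=48, F=26) along a 3-gon: merge 3 vertices and 3 edges, delete both glued faces → V=41, E=86, F=47.
Check: V − E + F = 41 − 86 + 47 = 2.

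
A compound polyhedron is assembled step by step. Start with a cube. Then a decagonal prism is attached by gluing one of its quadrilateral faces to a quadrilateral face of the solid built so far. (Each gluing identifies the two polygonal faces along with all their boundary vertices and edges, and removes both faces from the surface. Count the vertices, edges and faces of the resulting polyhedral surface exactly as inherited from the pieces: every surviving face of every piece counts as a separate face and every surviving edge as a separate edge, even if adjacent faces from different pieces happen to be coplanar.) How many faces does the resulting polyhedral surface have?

16

A cube: V=8, E=12, F=6.
Attach a decagonal prism (V=20, E=30, F=12) along a 4-gon: merge 4 vertices and 4 edges, delete both glued faces → V=24, E=38, F=16.
Check: V − E + F = 24 − 38 + 16 = 2.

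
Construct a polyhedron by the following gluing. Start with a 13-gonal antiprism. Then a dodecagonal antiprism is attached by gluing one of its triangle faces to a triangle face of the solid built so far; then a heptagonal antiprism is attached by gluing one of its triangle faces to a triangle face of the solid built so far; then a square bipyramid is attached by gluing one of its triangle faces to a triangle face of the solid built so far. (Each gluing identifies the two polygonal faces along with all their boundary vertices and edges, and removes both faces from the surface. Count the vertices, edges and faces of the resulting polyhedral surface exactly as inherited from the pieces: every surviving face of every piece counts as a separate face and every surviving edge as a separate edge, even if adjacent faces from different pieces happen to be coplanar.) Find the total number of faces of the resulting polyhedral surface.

72

A 13-gonal antiprism: V=26, E=52, F=28.
Attach a dodecagonal antiprism (V=24, E=48, F=26) along a 3-gon: merge 3 vertices and 3 edges, delete both glued faces → V=47, E=97, F=52.
Attach a heptagonal antiprism (V=14, E=28, F=16) along a 3-gon: merge 3 vertices and 3 edges, delete both glued faces → V=58, E=122, F=66.
Attach a square bipyramid (V=6, E=12, F=8) along a 3-gon: merge 3 vertices and 3 edges, delete both glued faces → V=61, E=131, F=72.
Check: V − E + F = 61 − 131 + 72 = 2.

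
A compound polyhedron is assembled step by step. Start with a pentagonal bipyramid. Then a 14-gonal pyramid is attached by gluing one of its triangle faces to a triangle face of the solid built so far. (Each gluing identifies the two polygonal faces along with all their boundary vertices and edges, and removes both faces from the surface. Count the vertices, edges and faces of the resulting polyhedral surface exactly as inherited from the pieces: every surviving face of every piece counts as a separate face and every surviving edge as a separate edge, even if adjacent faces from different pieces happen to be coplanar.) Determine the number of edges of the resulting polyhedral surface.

40

A pentagonal bipyramid: V=7, E=15, F=10.
Attach a 14-gonal pyramid (V=15, E=28, F=15) along a 3-gon: merge 3 vertices and 3 edges, delete both glued faces → V=19, E=40, F=23.
Check: V − E + F = 19 − 40 + 23 = 2.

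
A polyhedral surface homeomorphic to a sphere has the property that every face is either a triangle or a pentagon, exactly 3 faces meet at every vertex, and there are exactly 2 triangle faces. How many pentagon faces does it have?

Let x be the number of pentagons; then F = 2 + x.
Edge–face incidences: 2E = 3·2 + 5·x = 6 + 5x.
Every vertex has degree 3, so 3V = 2E.
Euler: V − E + F = 2 ⇒ (2E)/3 − E + (2 + x) = 2.
Multiply by 6: 2·(2E) − 3·(2E) + 6·(2 + x) = 12, i.e. 12 + 6x − (6 + 5x) = 12.
Collecting terms: x + 6 = 12, so x = 6.
Then 2E = 6 + 5·6 = 36, so E = 18, V = 2E/3 = 12, F = 2 + 6 = 8.

6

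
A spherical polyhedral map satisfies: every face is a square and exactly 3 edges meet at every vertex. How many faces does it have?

Each face has 4 edges and each edge borders two faces, so 2E = 4F.
Each vertex has degree 3, so 3V = 2E and hence V = 4F/3.
Euler: V − E + F = 2 ⇒ (4F/3) − (4F/2) + F = 2.
Multiply by 6: (8 − 12 + 6)F = 12, i.e. 2F = 12.
So F = 6, E = 4·6/2 = 12, V = 4·6/3 = 8.

6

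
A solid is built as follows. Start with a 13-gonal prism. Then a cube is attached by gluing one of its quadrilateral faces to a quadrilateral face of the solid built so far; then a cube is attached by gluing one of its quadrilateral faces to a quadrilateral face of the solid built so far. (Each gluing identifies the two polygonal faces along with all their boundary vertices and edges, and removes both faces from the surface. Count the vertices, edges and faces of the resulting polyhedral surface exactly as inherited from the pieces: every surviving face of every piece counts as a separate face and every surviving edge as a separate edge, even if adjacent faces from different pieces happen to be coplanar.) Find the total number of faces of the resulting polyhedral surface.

23

A 13-gonal prism: V=26, E=39, F=15.
Attach a cube (V=8, E=12, F=6) along a 4-gon: merge 4 vertices and 4 edges, delete both glued faces → V=30, E=47, F=19.
Attach a cube (V=8, E=12, F=6) along a 4-gon: merge 4 vertices and 4 edges, delete both glued faces → V=34, E=55, F=23.
Check: V − E + F = 34 − 55 + 23 = 2.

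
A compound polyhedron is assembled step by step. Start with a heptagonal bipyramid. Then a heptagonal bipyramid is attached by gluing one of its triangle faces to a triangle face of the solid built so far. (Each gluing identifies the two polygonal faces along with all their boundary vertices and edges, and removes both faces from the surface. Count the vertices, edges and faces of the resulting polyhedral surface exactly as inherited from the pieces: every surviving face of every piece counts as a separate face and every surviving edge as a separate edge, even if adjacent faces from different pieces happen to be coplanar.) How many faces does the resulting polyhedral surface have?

26

A heptagonal bipyramid: V=9, E=21, F=14.
Attach a heptagonal bipyramid (V=9, E=21, F=14) along a 3-gon: merge 3 vertices and 3 edges, delete both glued faces → V=15, E=39, F=26.
Check: V − E + F = 15 − 39 + 26 = 2.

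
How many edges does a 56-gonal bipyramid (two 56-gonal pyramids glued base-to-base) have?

A bipyramid over an n-gon has 2n triangular faces and n + 2 vertices: V = 56 + 2 = 58, E = 3·56 = 168, F = 2·56 = 112.

168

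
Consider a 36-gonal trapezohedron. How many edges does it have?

The n-trapezohedron (dual of the n-antiprism) has V = 2·36 + 2 = 74, E = 4·36 = 144, F = 2·36 = 72.
Check: V − E + F = 74 − 144 + 72 = 2.

144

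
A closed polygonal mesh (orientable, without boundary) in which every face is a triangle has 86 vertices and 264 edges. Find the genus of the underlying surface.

2

Every face is a triangle and each edge borders two faces, so 3F = 2·264, giving F = 176.
χ = V − E + F = 86 − 264 + 176 = -2.
For a closed orientable surface χ = 2 − 2g, so g = (2 − (-2))/2 = 2.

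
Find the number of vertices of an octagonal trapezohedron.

The n-trapezohedron (dual of the n-antiprism) has V = 2·8 + 2 = 18, E = 4·8 = 32, F = 2·8 = 16.

18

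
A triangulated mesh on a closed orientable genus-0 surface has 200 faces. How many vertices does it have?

χ = 2 − 2·0 = 2, and every face is a triangle so 3F = 2E.
E = 3·200/2 = 300. Then V = 2 + E − F = 2 + 300 − 200 = 102.

102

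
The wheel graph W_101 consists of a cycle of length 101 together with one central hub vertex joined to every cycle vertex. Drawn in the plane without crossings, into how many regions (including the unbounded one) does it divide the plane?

W_101 has V = 101 + 1 = 102 vertices and E = 2·101 = 202 edges.
By Euler's formula F = 2 − V + E = 2 − 102 + 202 = 102.

102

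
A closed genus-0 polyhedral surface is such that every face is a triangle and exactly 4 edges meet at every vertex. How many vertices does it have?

6

Each face has 3 edges and each edge borders two faces, so 2E = 3F.
Each vertex has degree 4, so 4V = 2E and hence V = 3F/4.
Euler: V − E + F = 2 ⇒ (3F/4) − (3F/2) + F = 2.
Multiply by 8: (6 − 12 + 8)F = 16, i.e. 2F = 16.
So F = 8, E = 3·8/2 = 12, V = 3·8/4 = 6.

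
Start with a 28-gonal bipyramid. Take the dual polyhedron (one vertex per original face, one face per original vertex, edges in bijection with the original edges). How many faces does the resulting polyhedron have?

30

The base solid has V = 30, E = 84, F = 56.
The dual swaps V and F and preserves E: V′ = F = 56, E′ = E = 84, F′ = V = 30.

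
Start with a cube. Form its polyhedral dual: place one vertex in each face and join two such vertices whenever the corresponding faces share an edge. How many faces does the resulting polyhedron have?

The base solid has V = 8, E = 12, F = 6.
The dual swaps V and F and preserves E: V′ = F = 6, E′ = E = 12, F′ = V = 8.

8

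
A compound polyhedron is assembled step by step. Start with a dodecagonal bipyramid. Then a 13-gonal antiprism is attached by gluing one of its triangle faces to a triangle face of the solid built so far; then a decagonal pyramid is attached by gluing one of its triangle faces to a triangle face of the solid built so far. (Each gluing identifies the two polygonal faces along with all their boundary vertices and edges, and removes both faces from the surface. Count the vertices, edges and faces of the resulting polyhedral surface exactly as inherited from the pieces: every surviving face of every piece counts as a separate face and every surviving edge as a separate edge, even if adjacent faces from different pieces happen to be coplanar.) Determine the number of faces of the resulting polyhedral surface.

A dodecagonal bipyramid: V=14, E=36, F=24.
Attach a 13-gonal antiprism (V=26, E=52, F=28) along a 3-gon: merge 3 vertices and 3 edges, delete both glued faces → V=37, E=85, F=50.
Attach a decagonal pyramid (V=11, E=20, F=11) along a 3-gon: merge 3 vertices and 3 edges, delete both glued faces → V=45, E=102, F=59.
Check: V − E + F = 45 − 102 + 59 = 2.

59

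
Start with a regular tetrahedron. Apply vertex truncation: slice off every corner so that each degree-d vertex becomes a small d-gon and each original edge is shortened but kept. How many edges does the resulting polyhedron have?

The base solid has V = 4, E = 6, F = 4.
Truncation replaces each original edge-end by a new vertex, so V′ = 2E = 12.
Each original edge survives, and each old vertex of degree d contributes d new edges; summing degrees gives Σd = 2E, so E′ = E + 2E = 3E = 18.
Each original face survives and each original vertex becomes one new face: F′ = F + V = 8.

18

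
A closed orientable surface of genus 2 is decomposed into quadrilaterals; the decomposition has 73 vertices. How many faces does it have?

75

χ = 2 − 2·2 = -2, and every face is a square so 4F = 2E.
V − E + F = -2 with E = 4F/2 gives 73 − (4/2 − 1)·F = -2, so F = 75 and E = 150.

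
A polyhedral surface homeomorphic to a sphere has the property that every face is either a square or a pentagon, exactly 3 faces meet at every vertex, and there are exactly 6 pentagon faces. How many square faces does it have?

3

Let x be the number of squares; then F = 6 + x.
Edge–face incidences: 2E = 5·6 + 4·x = 30 + 4x.
Every vertex has degree 3, so 3V = 2E.
Euler: V − E + F = 2 ⇒ (2E)/3 − E + (6 + x) = 2.
Multiply by 6: 2·(2E) − 3·(2E) + 6·(6 + x) = 12, i.e. 36 + 6x − (30 + 4x) = 12.
Collecting terms: 2x + 6 = 12, so 2x = 6, so x = 3.
Then 2E = 30 + 4·3 = 42, so E = 21, V = 2E/3 = 14, F = 6 + 3 = 9.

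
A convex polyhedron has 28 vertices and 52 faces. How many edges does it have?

Here V − E + F = 2.
E = V + F − (2) = 28 + 52 − (2) = 78.

78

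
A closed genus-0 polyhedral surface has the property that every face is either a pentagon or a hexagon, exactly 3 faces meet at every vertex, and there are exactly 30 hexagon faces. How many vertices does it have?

80

Let x be the number of pentagons; then F = 30 + x.
Edge–face incidences: 2E = 6·30 + 5·x = 180 + 5x.
Every vertex has degree 3, so 3V = 2E.
Euler: V − E + F = 2 ⇒ (2E)/3 − E + (30 + x) = 2.
Multiply by 6: 2·(2E) − 3·(2E) + 6·(30 + x) = 12, i.e. 180 + 6x − (180 + 5x) = 12.
Collecting terms: x = 12.
Then 2E = 180 + 5·12 = 240, so E = 120, V = 2E/3 = 80, F = 30 + 12 = 42.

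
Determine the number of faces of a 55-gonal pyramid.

56

A pyramid on an n-gon base has one n-gon and n triangles: V = 55 + 1 = 56, E = 2·55 = 110, F = 55 + 1 = 56.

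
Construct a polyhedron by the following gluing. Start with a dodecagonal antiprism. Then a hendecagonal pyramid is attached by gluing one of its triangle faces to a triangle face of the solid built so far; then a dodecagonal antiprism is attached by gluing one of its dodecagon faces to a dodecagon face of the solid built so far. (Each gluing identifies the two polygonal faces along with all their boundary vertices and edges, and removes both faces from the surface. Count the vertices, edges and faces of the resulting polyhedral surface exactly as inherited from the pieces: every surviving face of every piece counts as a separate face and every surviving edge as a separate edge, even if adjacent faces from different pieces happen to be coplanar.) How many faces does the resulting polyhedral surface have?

60

A dodecagonal antiprism: V=24, E=48, F=26.
Attach a hendecagonal pyramid (V=12, E=22, F=12) along a 3-gon: merge 3 vertices and 3 edges, delete both glued faces → V=33, E=67, F=36.
Attach a dodecagonal antiprism (V=24, E=48, F=26) along a 12-gon: merge 12 vertices and 12 edges, delete both glued faces → V=45, E=103, F=60.
Check: V − E + F = 45 − 103 + 60 = 2.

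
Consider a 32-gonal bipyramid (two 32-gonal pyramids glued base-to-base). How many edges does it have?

A bipyramid over an n-gon has 2n triangular faces and n + 2 vertices: V = 32 + 2 = 34, E = 3·32 = 96, F = 2·32 = 64.
Check: V − E + F = 34 − 96 + 64 = 2.

96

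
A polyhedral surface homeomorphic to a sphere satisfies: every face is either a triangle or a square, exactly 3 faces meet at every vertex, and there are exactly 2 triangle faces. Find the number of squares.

3

Let x be the number of squares; then F = 2 + x.
Edge–face incidences: 2E = 3·2 + 4·x = 6 + 4x.
Every vertex has degree 3, so 3V = 2E.
Euler: V − E + F = 2 ⇒ (2E)/3 − E + (2 + x) = 2.
Multiply by 6: 2·(2E) − 3·(2E) + 6·(2 + x) = 12, i.e. 12 + 6x − (6 + 4x) = 12.
Collecting terms: 2x + 6 = 12, so 2x = 6, so x = 3.
Then 2E = 6 + 4·3 = 18, so E = 9, V = 2E/3 = 6, F = 2 + 3 = 5.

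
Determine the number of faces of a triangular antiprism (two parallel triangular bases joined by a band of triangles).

An antiprism on an n-gon has two n-gon caps and 2n triangles: V = 2·3 = 6, E = 4·3 = 12, F = 2·3 + 2 = 8.

8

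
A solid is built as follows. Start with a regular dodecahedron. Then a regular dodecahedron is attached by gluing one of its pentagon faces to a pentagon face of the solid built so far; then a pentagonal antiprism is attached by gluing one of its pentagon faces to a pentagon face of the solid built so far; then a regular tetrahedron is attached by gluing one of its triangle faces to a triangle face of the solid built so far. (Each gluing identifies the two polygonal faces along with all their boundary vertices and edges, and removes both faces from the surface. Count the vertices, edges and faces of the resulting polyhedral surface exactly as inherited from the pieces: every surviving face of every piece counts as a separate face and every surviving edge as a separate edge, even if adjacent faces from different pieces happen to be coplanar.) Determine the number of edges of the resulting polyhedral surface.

A regular dodecahedron: V=20, E=30, F=12.
Attach a regular dodecahedron (V=20, E=30, F=12) along a 5-gon: merge 5 vertices and 5 edges, delete both glued faces → V=35, E=55, F=22.
Attach a pentagonal antiprism (V=10, E=20, F=12) along a 5-gon: merge 5 vertices and 5 edges, delete both glued faces → V=40, E=70, F=32.
Attach a regular tetrahedron (V=4, E=6, F=4) along a 3-gon: merge 3 vertices and 3 edges, delete both glued faces → V=41, E=73, F=34.
Check: V − E + F = 41 − 73 + 34 = 2.

73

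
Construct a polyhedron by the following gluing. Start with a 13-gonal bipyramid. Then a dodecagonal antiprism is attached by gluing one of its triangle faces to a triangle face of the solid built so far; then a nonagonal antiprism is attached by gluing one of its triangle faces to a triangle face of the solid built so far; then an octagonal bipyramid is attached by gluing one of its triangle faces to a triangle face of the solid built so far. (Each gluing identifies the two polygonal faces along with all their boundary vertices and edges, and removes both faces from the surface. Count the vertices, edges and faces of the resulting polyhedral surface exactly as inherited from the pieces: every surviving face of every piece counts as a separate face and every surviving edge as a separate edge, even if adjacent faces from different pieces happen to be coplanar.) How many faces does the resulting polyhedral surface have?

82

A 13-gonal bipyramid: V=15, E=39, F=26.
Attach a dodecagonal antiprism (V=24, E=48, F=26) along a 3-gon: merge 3 vertices and 3 edges, delete both glued faces → V=36, E=84, F=50.
Attach a nonagonal antiprism (V=18, E=36, F=20) along a 3-gon: merge 3 vertices and 3 edges, delete both glued faces → V=51, E=117, F=68.
Attach an octagonal bipyramid (V=10, E=24, F=16) along a 3-gon: merge 3 vertices and 3 edges, delete both glued faces → V=58, E=138, F=82.
Check: V − E + F = 58 − 138 + 82 = 2.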